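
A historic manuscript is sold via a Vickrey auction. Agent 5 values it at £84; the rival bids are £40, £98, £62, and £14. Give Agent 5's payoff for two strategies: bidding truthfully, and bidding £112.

The highest competing bid is £98.
Bidding truthfully at £84: the top bid is £98 (a rival), so Agent 5 loses. Payoff = £0.
Bidding £112: Agent 5 has the top bid, wins, and pays the second-highest bid £98. Payoff = £84 − £98 = -£14.
This is the dominant-strategy logic: truthful bidding weakly beats any alternative.

Truthful: £0; alternative: -£14.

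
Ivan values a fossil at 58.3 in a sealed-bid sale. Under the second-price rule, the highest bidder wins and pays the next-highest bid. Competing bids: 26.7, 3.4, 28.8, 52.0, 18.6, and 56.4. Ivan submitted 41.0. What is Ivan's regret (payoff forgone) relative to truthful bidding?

The highest competing bid is 56.4.
Bidding truthfully at 58.3: Ivan has the top bid, wins, and pays the second-highest bid 56.4. Payoff = 58.3 − 56.4 = 1.9.
Bidding 41.0: the top bid is 56.4 (a rival), so Ivan loses. Payoff = 0.0.
Regret = truthful payoff − actual payoff = 1.9 − 0.0 = 1.9.
Deviating from a truthful bid can only lose payoff in a second-price auction — never gain.

1.9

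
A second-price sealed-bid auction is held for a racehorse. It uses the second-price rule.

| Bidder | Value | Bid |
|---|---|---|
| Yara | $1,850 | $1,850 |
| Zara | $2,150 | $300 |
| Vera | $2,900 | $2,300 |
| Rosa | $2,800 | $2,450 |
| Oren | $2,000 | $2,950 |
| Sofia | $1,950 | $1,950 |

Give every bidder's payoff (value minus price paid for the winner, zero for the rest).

Yara $0, Zara $0, Vera $0, Rosa $0, Oren -$450, Sofia $0.

Ranking the bids: Oren $2,950 > Rosa $2,450 > Vera $2,300 > Sofia $1,950 > Yara $1,850 > Zara $300.
Oren has the top bid and wins; the price is the second-highest bid, $2,450.
Oren's payoff = $2,000 − $2,450 = -$450. All other bidders lose, so their payoff is 0.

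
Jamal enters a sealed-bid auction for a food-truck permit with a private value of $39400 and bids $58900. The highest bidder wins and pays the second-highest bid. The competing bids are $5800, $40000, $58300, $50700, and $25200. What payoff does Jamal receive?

-$18900

Highest competing bid: $58300.
Jamal's bid $58900 is the highest overall, so Jamal wins and pays the second-highest bid, $58300.
Payoff = value − price = $39400 − $58300 = -$18900.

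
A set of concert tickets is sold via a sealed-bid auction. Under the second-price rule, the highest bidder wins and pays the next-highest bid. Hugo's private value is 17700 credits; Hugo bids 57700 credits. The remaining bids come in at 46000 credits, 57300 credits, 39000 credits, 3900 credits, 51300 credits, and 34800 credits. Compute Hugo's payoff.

Payoff = -39600 credits.

Highest competing bid: 57300 credits.
Hugo's bid 57700 credits is the highest overall, so Hugo wins and pays the second-highest bid, 57300 credits.
Payoff = value − price = 17700 credits − 57300 credits = -39600 credits.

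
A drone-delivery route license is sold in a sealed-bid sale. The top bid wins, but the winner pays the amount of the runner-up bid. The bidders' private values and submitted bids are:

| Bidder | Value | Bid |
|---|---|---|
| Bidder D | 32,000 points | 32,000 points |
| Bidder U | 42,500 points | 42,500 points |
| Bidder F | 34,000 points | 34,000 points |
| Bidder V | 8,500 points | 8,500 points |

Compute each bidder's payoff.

Ordered from highest: Bidder U 42,500 points > Bidder F 34,000 points > Bidder D 32,000 points > Bidder V 8,500 points.
Bidder U has the top bid and wins; the price is the second-highest bid, 34,000 points.
Bidder U's payoff = 42,500 points − 34,000 points = 8,500 points. All other bidders lose, so their payoff is 0.

Bidder D 0 points, Bidder U 8,500 points, Bidder F 0 points, Bidder V 0 points.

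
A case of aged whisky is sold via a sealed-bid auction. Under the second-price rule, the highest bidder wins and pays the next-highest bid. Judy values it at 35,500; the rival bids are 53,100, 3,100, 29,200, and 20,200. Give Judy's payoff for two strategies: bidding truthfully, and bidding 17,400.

The highest competing bid is 53,100.
Bidding truthfully at 35,500: the top bid is 53,100 (a rival), so Judy loses. Payoff = 0.
Bidding 17,400: the top bid is 53,100 (a rival), so Judy loses. Payoff = 0.
The bid only affects whether you win, not the price — here both bids land on the same side of the top rival bid, so the deviation is payoff-neutral.

Truthful: 0; alternative: 0.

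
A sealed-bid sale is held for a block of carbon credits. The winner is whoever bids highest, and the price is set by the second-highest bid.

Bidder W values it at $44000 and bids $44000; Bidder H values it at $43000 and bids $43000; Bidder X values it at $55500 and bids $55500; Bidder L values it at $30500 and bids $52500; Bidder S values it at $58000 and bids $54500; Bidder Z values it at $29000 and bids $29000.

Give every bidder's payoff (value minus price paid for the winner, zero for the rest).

Payoffs: Bidder W $0, Bidder H $0, Bidder X $1000, Bidder L $0, Bidder S $0, Bidder Z $0.

Sorted high to low: Bidder X $55500; Bidder S $54500; Bidder L $52500; Bidder W $44000; Bidder H $43000; Bidder Z $29000.
Bidder X has the top bid and wins; the price is the second-highest bid, $54500.
Bidder X's payoff = $55500 − $54500 = $1000. All other bidders lose, so their payoff is 0.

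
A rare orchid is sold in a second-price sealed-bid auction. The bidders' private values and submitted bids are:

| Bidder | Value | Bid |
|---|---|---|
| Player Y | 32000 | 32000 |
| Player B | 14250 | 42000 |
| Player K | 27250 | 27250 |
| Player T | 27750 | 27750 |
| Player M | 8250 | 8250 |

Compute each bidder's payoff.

Ranking the bids: Player B 42000 > Player Y 32000 > Player T 27750 > Player K 27250 > Player M 8250.
Player B has the top bid and wins; the price is the second-highest bid, 32000.
Player B's payoff = 14250 − 32000 = -17750. All other bidders lose, so their payoff is 0.

Player Y 0, Player B -17750, Player K 0, Player T 0, Player M 0.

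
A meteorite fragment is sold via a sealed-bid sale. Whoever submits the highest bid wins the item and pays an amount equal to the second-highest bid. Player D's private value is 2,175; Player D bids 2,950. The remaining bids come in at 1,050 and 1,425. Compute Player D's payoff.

Player D's payoff: 750.

Highest competing bid: 1,425.
Player D's bid 2,950 is the highest overall, so Player D wins and pays the second-highest bid, 1,425.
Payoff = value − price = 2,175 − 1,425 = 750.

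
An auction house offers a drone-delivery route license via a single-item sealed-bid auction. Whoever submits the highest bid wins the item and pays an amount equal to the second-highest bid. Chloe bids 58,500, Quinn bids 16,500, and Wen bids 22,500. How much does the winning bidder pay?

22,500

Ordered from highest: Chloe 58,500 > Wen 22,500 > Quinn 16,500.
Chloe has the highest bid, so Chloe wins.
The second-highest bid is 22,500, so that is what Chloe pays.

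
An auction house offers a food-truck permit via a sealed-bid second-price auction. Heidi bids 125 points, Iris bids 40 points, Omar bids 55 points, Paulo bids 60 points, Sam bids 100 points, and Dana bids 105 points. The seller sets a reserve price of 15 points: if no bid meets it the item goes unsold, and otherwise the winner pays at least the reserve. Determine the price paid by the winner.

Ordered from highest: Heidi 125 points; Dana 105 points; Sam 100 points; Paulo 60 points; Omar 55 points; Iris 40 points.
Heidi has the highest bid, so Heidi wins.
The second-highest bid is 105 points, which exceeds the reserve, so that sets the price.

Price paid: 105 points.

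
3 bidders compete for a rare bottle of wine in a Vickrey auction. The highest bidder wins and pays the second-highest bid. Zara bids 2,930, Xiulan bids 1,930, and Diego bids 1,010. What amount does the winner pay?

1,930

Ordered from highest: Zara 2,930 > Xiulan 1,930 > Diego 1,010.
Zara has the highest bid, so Zara wins.
The second-highest bid is 1,930, so that is what Zara pays.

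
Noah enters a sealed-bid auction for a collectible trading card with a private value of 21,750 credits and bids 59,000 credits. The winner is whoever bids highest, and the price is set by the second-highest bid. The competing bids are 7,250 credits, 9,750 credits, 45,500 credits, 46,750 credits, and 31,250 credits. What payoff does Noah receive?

-25,000 credits

Highest competing bid: 46,750 credits.
Noah's bid 59,000 credits is the highest overall, so Noah wins and pays the second-highest bid, 46,750 credits.
Payoff = value − price = 21,750 credits − 46,750 credits = -25,000 credits.
Overbidding won the item at a price above value — truthful bidding would have avoided this loss.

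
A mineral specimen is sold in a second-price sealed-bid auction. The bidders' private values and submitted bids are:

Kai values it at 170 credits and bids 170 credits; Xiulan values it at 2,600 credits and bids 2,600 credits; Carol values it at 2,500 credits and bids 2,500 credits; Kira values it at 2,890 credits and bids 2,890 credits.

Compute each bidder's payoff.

Kai 0 credits, Xiulan 0 credits, Carol 0 credits, Kira 290 credits.

Sorted high to low: Kira 2,890 credits; Xiulan 2,600 credits; Carol 2,500 credits; Kai 170 credits.
Kira has the top bid and wins; the price is the second-highest bid, 2,600 credits.
Kira's payoff = 2,890 credits − 2,600 credits = 290 credits. All other bidders lose, so their payoff is 0.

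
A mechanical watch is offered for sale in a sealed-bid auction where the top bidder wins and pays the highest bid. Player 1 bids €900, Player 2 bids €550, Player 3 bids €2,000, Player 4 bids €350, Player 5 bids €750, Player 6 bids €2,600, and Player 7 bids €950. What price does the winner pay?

Price paid: €2,600.

Ranking the bids: Player 6 €2,600, then Player 3 €2,000, then Player 7 €950, then Player 1 €900, then Player 5 €750, then Player 2 €550, then Player 4 €350.
Player 6 is the highest bidder, so Player 6 wins.
Under the first-price rule, the price is the highest bid: €2,600.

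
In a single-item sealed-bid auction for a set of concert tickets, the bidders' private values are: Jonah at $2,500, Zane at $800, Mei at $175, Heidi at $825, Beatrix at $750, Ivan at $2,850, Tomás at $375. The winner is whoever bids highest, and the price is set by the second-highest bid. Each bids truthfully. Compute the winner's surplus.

Bids in descending order: Ivan $2,850; Jonah $2,500; Heidi $825; Zane $800; Beatrix $750; Tomás $375; Mei $175.
Ivan wins with the top bid and pays the second-highest, $2,500.
Surplus = $2,850 − $2,500 = $350.

$350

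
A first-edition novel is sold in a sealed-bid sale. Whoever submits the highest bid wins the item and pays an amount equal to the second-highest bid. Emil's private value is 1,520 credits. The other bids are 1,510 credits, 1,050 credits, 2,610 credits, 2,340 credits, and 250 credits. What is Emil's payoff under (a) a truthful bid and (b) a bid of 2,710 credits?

The highest competing bid is 2,610 credits.
Bidding truthfully at 1,520 credits: the top bid is 2,610 credits (a rival), so Emil loses. Payoff = 0 credits.
Bidding 2,710 credits: Emil has the top bid, wins, and pays the second-highest bid 2,610 credits. Payoff = 1,520 credits − 2,610 credits = -1,090 credits.

(a) 0 credits  (b) -1,090 credits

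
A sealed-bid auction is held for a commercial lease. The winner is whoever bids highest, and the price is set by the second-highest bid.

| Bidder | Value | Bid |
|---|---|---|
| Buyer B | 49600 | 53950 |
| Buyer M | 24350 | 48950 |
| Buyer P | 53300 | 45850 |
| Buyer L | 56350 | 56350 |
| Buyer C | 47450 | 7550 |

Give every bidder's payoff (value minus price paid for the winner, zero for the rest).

Buyer B 0, Buyer M 0, Buyer P 0, Buyer L 2400, Buyer C 0.

Ordered from highest: Buyer L 56350, then Buyer B 53950, then Buyer M 48950, then Buyer P 45850, then Buyer C 7550.
Buyer L has the top bid and wins; the price is the second-highest bid, 53950.
Buyer L's payoff = 56350 − 53950 = 2400. All other bidders lose, so their payoff is 0.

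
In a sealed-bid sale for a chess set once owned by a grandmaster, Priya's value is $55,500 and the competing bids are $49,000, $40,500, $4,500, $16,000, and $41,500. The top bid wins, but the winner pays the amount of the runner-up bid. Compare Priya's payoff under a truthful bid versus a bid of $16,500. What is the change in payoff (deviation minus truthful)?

-$6,500

The highest competing bid is $49,000.
Bidding truthfully at $55,500: Priya has the top bid, wins, and pays the second-highest bid $49,000. Payoff = $55,500 − $49,000 = $6,500.
Bidding $16,500: the top bid is $49,000 (a rival), so Priya loses. Payoff = $0.
Change = $0 − $6,500 = -$6,500.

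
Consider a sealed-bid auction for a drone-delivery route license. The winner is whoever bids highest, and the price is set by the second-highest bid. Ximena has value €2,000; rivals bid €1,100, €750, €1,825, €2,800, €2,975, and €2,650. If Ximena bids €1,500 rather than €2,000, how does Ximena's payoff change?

The highest competing bid is €2,975.
Bidding truthfully at €2,000: the top bid is €2,975 (a rival), so Ximena loses. Payoff = €0.
Bidding €1,500: the top bid is €2,975 (a rival), so Ximena loses. Payoff = €0.
Change = €0 − €0 = €0.
The bid only affects whether you win, not the price — here both bids land on the same side of the top rival bid, so the deviation is payoff-neutral.

Payoff change: €0.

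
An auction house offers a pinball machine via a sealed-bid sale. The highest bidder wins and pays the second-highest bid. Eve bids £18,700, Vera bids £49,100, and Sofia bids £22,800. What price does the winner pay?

The winner pays £22,800.

Ordered from highest: Vera £49,100; Sofia £22,800; Eve £18,700.
Vera has the highest bid, so Vera wins.
The second-highest bid is £22,800, so that is what Vera pays.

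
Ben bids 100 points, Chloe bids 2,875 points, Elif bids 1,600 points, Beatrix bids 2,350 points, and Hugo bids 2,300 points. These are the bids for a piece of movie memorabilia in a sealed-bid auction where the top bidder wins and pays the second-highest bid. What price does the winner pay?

The winner pays 2,350 points.

Ordered from highest: Chloe 2,875 points, then Beatrix 2,350 points, then Hugo 2,300 points, then Elif 1,600 points, then Ben 100 points.
Chloe is the highest bidder, so Chloe wins.
Under the second-price rule, the price is the second-highest bid: 2,350 points.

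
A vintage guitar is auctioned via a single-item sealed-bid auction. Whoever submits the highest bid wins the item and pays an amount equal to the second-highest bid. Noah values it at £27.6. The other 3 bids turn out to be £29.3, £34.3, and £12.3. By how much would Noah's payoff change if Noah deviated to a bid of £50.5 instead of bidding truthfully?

The highest competing bid is £34.3.
Bidding truthfully at £27.6: the top bid is £34.3 (a rival), so Noah loses. Payoff = £0.0.
Bidding £50.5: Noah has the top bid, wins, and pays the second-highest bid £34.3. Payoff = £27.6 − £34.3 = -£6.7.
Change = -£6.7 − £0.0 = -£6.7.

Payoff change: -£6.7.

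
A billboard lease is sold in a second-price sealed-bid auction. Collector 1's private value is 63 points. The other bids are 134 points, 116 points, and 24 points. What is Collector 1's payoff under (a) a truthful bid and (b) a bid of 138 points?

Truthful: 0 points; alternative: -71 points.

The highest competing bid is 134 points.
Bidding truthfully at 63 points: the top bid is 134 points (a rival), so Collector 1 loses. Payoff = 0 points.
Bidding 138 points: Collector 1 has the top bid, wins, and pays the second-highest bid 134 points. Payoff = 63 points − 134 points = -71 points.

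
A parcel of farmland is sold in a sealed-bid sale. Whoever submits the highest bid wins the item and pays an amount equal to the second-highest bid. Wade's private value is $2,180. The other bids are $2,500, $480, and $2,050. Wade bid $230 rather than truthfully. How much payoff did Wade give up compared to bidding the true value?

Regret: $0.

The highest competing bid is $2,500.
Bidding truthfully at $2,180: the top bid is $2,500 (a rival), so Wade loses. Payoff = $0.
Bidding $230: the top bid is $2,500 (a rival), so Wade loses. Payoff = $0.
Regret = truthful payoff − actual payoff = $0 − $0 = $0.
The bid only affects whether you win, not the price — here both bids land on the same side of the top rival bid, so the deviation is payoff-neutral.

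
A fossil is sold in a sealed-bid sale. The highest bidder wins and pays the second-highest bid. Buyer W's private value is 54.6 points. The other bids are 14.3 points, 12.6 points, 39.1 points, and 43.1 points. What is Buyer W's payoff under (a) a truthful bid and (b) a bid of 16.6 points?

Truthful: 11.5 points; alternative: 0.0 points.

The highest competing bid is 43.1 points.
Bidding truthfully at 54.6 points: Buyer W has the top bid, wins, and pays the second-highest bid 43.1 points. Payoff = 54.6 points − 43.1 points = 11.5 points.
Bidding 16.6 points: the top bid is 43.1 points (a rival), so Buyer W loses. Payoff = 0.0 points.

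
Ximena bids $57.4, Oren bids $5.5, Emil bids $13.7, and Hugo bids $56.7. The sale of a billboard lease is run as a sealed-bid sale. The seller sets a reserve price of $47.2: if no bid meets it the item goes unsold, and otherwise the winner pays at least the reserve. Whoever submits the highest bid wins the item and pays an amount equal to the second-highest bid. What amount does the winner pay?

Bids in descending order: Ximena $57.4; Hugo $56.7; Emil $13.7; Oren $5.5.
Ximena has the highest bid, so Ximena wins.
The second-highest bid is $56.7, which exceeds the reserve, so that sets the price.

The winner pays $56.7.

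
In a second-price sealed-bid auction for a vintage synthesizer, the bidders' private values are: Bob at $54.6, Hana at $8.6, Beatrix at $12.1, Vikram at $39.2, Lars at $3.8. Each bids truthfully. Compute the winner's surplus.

Bids in descending order: Bob $54.6, then Vikram $39.2, then Beatrix $12.1, then Hana $8.6, then Lars $3.8.
Bob wins with the top bid and pays the second-highest, $39.2.
Surplus = $54.6 − $39.2 = $15.4.

Surplus = $15.4.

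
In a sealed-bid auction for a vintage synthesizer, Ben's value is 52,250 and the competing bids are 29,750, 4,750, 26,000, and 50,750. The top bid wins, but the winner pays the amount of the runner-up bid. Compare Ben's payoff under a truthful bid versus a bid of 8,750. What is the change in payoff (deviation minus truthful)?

The highest competing bid is 50,750.
Bidding truthfully at 52,250: Ben has the top bid, wins, and pays the second-highest bid 50,750. Payoff = 52,250 − 50,750 = 1,500.
Bidding 8,750: the top bid is 50,750 (a rival), so Ben loses. Payoff = 0.
Change = 0 − 1,500 = -1,500.

Change in payoff: -1,500.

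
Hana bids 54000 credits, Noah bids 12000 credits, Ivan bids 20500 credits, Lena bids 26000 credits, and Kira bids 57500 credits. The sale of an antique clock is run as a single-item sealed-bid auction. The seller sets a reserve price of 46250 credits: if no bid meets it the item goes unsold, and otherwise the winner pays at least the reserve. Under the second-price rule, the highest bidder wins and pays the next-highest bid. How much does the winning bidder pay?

Bids in descending order: Kira 57500 credits, then Hana 54000 credits, then Lena 26000 credits, then Ivan 20500 credits, then Noah 12000 credits.
Kira has the highest bid, so Kira wins.
The second-highest bid is 54000 credits, which exceeds the reserve, so that sets the price.

54000 credits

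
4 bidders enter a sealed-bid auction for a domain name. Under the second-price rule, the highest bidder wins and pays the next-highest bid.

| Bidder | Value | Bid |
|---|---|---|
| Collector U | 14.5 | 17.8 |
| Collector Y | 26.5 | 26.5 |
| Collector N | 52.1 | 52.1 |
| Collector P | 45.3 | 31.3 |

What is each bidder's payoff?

Payoffs: Collector U 0.0, Collector Y 0.0, Collector N 20.8, Collector P 0.0.

Bids in descending order: Collector N 52.1, then Collector P 31.3, then Collector Y 26.5, then Collector U 17.8.
Collector N has the top bid and wins; the price is the second-highest bid, 31.3.
Collector N's payoff = 52.1 − 31.3 = 20.8. All other bidders lose, so their payoff is 0.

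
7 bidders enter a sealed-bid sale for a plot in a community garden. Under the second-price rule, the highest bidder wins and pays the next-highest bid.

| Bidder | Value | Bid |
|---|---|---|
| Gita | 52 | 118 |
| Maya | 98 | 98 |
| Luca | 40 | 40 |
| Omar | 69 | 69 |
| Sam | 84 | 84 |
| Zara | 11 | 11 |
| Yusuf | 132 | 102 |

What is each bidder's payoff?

Bids in descending order: Gita 118, then Yusuf 102, then Maya 98, then Sam 84, then Omar 69, then Luca 40, then Zara 11.
Gita has the top bid and wins; the price is the second-highest bid, 102.
Gita's payoff = 52 − 102 = -50. All other bidders lose, so their payoff is 0.

Payoffs: Gita -50, Maya 0, Luca 0, Omar 0, Sam 0, Zara 0, Yusuf 0.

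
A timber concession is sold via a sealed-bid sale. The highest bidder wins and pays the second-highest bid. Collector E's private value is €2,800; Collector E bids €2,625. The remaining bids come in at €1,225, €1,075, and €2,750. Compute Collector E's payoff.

Highest competing bid: €2,750.
Collector E's bid €2,625 is not the highest, so Collector E loses, pays nothing, and earns zero payoff.

€0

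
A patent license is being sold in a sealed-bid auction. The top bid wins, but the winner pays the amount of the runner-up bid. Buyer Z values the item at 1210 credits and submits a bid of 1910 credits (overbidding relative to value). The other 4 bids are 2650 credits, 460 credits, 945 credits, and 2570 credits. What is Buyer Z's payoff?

0 credits

Highest competing bid: 2650 credits.
Buyer Z's bid 1910 credits is not the highest, so Buyer Z loses, pays nothing, and earns zero payoff.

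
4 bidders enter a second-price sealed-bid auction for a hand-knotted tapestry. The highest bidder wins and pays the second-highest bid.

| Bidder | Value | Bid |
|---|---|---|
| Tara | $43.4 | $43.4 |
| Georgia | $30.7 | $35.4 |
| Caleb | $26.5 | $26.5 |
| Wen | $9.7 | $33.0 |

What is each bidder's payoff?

Sorted high to low: Tara $43.4; Georgia $35.4; Wen $33.0; Caleb $26.5.
Tara has the top bid and wins; the price is the second-highest bid, $35.4.
Tara's payoff = $43.4 − $35.4 = $8.0. All other bidders lose, so their payoff is 0.

Payoffs: Tara $8.0, Georgia $0.0, Caleb $0.0, Wen $0.0.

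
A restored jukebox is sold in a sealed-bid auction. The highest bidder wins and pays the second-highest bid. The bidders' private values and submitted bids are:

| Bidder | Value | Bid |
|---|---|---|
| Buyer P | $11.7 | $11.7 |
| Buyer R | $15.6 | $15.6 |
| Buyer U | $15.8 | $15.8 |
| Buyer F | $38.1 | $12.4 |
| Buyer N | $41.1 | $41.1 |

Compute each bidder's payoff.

Payoffs: Buyer P $0.0, Buyer R $0.0, Buyer U $0.0, Buyer F $0.0, Buyer N $25.3.

Ordered from highest: Buyer N $41.1, then Buyer U $15.8, then Buyer R $15.6, then Buyer F $12.4, then Buyer P $11.7.
Buyer N has the top bid and wins; the price is the second-highest bid, $15.8.
Buyer N's payoff = $41.1 − $15.8 = $25.3. All other bidders lose, so their payoff is 0.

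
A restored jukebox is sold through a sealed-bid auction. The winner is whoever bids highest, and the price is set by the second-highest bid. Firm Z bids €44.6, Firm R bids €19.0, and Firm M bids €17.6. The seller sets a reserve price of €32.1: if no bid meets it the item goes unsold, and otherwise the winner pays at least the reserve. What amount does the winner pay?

Ordered from highest: Firm Z €44.6; Firm R €19.0; Firm M €17.6.
Firm Z has the highest bid, so Firm Z wins.
The second-highest bid is €19.0, but the reserve €32.1 is higher, so the price is the reserve.

€32.1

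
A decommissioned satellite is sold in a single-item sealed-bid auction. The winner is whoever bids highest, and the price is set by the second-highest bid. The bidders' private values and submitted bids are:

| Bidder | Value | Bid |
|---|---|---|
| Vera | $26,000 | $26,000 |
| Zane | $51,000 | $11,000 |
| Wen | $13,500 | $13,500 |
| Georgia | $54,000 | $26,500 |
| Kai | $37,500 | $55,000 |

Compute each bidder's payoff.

Sorted high to low: Kai $55,000 > Georgia $26,500 > Vera $26,000 > Wen $13,500 > Zane $11,000.
Kai has the top bid and wins; the price is the second-highest bid, $26,500.
Kai's payoff = $37,500 − $26,500 = $11,000. All other bidders lose, so their payoff is 0.

Vera $0, Zane $0, Wen $0, Georgia $0, Kai $11,000.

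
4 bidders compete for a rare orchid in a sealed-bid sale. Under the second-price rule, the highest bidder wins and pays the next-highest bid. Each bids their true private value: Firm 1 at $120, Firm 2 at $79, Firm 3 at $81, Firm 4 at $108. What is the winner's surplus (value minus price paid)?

Surplus = $12.

Bids in descending order: Firm 1 $120 > Firm 4 $108 > Firm 3 $81 > Firm 2 $79.
Firm 1 wins with the top bid and pays the second-highest, $108.
Surplus = $120 − $108 = $12.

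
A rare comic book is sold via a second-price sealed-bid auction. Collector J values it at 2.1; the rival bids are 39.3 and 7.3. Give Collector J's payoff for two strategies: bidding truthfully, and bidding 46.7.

The highest competing bid is 39.3.
Bidding truthfully at 2.1: the top bid is 39.3 (a rival), so Collector J loses. Payoff = 0.0.
Bidding 46.7: Collector J has the top bid, wins, and pays the second-highest bid 39.3. Payoff = 2.1 − 39.3 = -37.2.
This is the dominant-strategy logic: truthful bidding weakly beats any alternative.

Truthful: 0.0; alternative: -37.2.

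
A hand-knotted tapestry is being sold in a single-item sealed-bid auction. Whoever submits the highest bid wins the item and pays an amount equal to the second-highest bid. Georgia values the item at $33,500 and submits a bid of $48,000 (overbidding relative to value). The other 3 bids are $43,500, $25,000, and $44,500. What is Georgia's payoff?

-$11,000

Highest competing bid: $44,500.
Georgia's bid $48,000 is the highest overall, so Georgia wins and pays the second-highest bid, $44,500.
Payoff = value − price = $33,500 − $44,500 = -$11,000.
Overbidding won the item at a price above value — truthful bidding would have avoided this loss.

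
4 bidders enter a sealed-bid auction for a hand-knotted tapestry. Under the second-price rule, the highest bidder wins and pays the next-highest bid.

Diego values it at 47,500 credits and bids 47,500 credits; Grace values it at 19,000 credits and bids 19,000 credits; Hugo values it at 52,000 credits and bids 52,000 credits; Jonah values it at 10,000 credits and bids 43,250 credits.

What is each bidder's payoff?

Diego 0 credits, Grace 0 credits, Hugo 4,500 credits, Jonah 0 credits.

Ranking the bids: Hugo 52,000 credits > Diego 47,500 credits > Jonah 43,250 credits > Grace 19,000 credits.
Hugo has the top bid and wins; the price is the second-highest bid, 47,500 credits.
Hugo's payoff = 52,000 credits − 47,500 credits = 4,500 credits. All other bidders lose, so their payoff is 0.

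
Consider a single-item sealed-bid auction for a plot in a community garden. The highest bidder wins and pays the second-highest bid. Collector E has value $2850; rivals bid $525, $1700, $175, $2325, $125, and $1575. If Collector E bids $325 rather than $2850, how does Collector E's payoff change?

The highest competing bid is $2325.
Bidding truthfully at $2850: Collector E has the top bid, wins, and pays the second-highest bid $2325. Payoff = $2850 − $2325 = $525.
Bidding $325: the top bid is $2325 (a rival), so Collector E loses. Payoff = $0.
Change = $0 − $525 = -$525.

Payoff change: -$525.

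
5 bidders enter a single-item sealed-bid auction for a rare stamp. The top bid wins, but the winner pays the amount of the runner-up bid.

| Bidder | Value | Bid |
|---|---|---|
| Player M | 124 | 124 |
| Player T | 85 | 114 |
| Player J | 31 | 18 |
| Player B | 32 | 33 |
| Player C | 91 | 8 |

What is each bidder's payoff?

Player M 10, Player T 0, Player J 0, Player B 0, Player C 0.

Sorted high to low: Player M 124; Player T 114; Player B 33; Player J 18; Player C 8.
Player M has the top bid and wins; the price is the second-highest bid, 114.
Player M's payoff = 124 − 114 = 10. All other bidders lose, so their payoff is 0.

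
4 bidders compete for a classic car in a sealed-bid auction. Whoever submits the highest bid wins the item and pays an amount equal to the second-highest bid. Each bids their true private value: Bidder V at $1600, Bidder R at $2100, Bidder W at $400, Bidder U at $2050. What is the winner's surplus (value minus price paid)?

Winner's surplus: $50.

Sorted high to low: Bidder R $2100, then Bidder U $2050, then Bidder V $1600, then Bidder W $400.
Bidder R wins with the top bid and pays the second-highest, $2050.
Surplus = $2100 − $2050 = $50.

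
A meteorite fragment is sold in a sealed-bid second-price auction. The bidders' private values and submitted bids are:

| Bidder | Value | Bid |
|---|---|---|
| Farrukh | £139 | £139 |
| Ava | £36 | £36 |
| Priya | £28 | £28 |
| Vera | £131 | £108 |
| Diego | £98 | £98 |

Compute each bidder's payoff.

Ordered from highest: Farrukh £139, then Vera £108, then Diego £98, then Ava £36, then Priya £28.
Farrukh has the top bid and wins; the price is the second-highest bid, £108.
Farrukh's payoff = £139 − £108 = £31. All other bidders lose, so their payoff is 0.

Payoffs: Farrukh £31, Ava £0, Priya £0, Vera £0, Diego £0.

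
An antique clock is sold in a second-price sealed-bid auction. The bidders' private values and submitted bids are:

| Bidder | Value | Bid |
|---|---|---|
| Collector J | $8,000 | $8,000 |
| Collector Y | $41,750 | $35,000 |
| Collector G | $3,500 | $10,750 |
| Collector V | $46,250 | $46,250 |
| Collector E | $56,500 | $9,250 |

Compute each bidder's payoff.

Bids in descending order: Collector V $46,250 > Collector Y $35,000 > Collector G $10,750 > Collector E $9,250 > Collector J $8,000.
Collector V has the top bid and wins; the price is the second-highest bid, $35,000.
Collector V's payoff = $46,250 − $35,000 = $11,250. All other bidders lose, so their payoff is 0.

Payoffs: Collector J $0, Collector Y $0, Collector G $0, Collector V $11,250, Collector E $0.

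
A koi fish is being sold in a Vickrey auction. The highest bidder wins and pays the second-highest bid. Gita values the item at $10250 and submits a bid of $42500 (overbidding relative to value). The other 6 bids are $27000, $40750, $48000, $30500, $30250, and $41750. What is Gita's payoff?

Highest competing bid: $48000.
Gita's bid $42500 is not the highest, so Gita loses, pays nothing, and earns zero payoff.

$0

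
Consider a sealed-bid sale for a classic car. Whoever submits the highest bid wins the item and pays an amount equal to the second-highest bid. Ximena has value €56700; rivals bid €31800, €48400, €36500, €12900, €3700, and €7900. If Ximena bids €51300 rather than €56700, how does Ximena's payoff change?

The highest competing bid is €48400.
Bidding truthfully at €56700: Ximena has the top bid, wins, and pays the second-highest bid €48400. Payoff = €56700 − €48400 = €8300.
Bidding €51300: Ximena has the top bid, wins, and pays the second-highest bid €48400. Payoff = €56700 − €48400 = €8300.
Change = €8300 − €8300 = €0.
The bid only affects whether you win, not the price — here both bids land on the same side of the top rival bid, so the deviation is payoff-neutral.

€0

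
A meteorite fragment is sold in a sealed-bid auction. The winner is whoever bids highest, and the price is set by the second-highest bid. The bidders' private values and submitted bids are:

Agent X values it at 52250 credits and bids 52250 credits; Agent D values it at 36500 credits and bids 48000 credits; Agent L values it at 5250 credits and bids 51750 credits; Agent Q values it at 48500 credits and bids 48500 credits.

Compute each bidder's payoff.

Bids in descending order: Agent X 52250 credits; Agent L 51750 credits; Agent Q 48500 credits; Agent D 48000 credits.
Agent X has the top bid and wins; the price is the second-highest bid, 51750 credits.
Agent X's payoff = 52250 credits − 51750 credits = 500 credits. All other bidders lose, so their payoff is 0.

Agent X 500 credits, Agent D 0 credits, Agent L 0 credits, Agent Q 0 credits.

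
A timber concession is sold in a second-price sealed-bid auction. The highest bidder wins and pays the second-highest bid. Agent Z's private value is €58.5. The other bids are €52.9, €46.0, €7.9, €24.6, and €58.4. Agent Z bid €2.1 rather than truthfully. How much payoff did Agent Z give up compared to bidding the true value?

The highest competing bid is €58.4.
Bidding truthfully at €58.5: Agent Z has the top bid, wins, and pays the second-highest bid €58.4. Payoff = €58.5 − €58.4 = €0.1.
Bidding €2.1: the top bid is €58.4 (a rival), so Agent Z loses. Payoff = €0.0.
Regret = truthful payoff − actual payoff = €0.1 − €0.0 = €0.1.
This is the dominant-strategy logic: truthful bidding weakly beats any alternative.

Regret: €0.1.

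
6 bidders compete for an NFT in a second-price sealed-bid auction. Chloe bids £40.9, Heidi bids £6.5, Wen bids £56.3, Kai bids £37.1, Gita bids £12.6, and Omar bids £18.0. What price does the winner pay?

Ordered from highest: Wen £56.3 > Chloe £40.9 > Kai £37.1 > Omar £18.0 > Gita £12.6 > Heidi £6.5.
Wen has the highest bid, so Wen wins.
The second-highest bid is £40.9, so that is what Wen pays.

Price paid: £40.9.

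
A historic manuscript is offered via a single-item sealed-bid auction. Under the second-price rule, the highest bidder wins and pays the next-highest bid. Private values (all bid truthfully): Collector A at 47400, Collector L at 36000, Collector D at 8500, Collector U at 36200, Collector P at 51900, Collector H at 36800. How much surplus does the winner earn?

Surplus = 4500.

Sorted high to low: Collector P 51900; Collector A 47400; Collector H 36800; Collector U 36200; Collector L 36000; Collector D 8500.
Collector P wins with the top bid and pays the second-highest, 47400.
Surplus = 51900 − 47400 = 4500.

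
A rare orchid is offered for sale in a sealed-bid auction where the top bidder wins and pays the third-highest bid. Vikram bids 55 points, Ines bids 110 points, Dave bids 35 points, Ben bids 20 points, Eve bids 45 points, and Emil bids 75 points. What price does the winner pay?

Ranking the bids: Ines 110 points > Emil 75 points > Vikram 55 points > Eve 45 points > Dave 35 points > Ben 20 points.
Ines is the highest bidder, so Ines wins.
Under the third-price rule, the price is the third-highest bid: 55 points.

Price paid: 55 points.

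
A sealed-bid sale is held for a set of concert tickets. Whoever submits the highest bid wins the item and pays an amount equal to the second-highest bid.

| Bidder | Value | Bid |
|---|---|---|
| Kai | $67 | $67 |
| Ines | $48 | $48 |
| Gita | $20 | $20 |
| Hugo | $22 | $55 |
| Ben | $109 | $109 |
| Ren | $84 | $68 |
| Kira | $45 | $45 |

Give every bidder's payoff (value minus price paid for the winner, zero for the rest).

Sorted high to low: Ben $109 > Ren $68 > Kai $67 > Hugo $55 > Ines $48 > Kira $45 > Gita $20.
Ben has the top bid and wins; the price is the second-highest bid, $68.
Ben's payoff = $109 − $68 = $41. All other bidders lose, so their payoff is 0.

Kai $0, Ines $0, Gita $0, Hugo $0, Ben $41, Ren $0, Kira $0.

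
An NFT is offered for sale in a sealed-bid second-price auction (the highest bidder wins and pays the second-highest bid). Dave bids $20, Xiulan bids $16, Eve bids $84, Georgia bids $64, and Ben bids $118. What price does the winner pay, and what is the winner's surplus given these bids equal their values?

The winner pays $84 for a surplus of $34.

Bids in descending order: Ben $118, then Eve $84, then Georgia $64, then Dave $20, then Xiulan $16.
Ben is the highest bidder, so Ben wins.
Under the second-price rule, the price is the second-highest bid: $84.
Surplus = $118 − $84 = $34.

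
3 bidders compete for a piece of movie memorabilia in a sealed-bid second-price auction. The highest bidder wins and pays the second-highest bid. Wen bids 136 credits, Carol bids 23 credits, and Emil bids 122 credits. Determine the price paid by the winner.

Sorted high to low: Wen 136 credits; Emil 122 credits; Carol 23 credits.
Wen has the highest bid, so Wen wins.
The second-highest bid is 122 credits, so that is what Wen pays.

122 credits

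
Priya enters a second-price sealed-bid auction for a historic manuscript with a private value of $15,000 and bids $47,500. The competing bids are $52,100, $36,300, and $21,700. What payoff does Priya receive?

Highest competing bid: $52,100.
Priya's bid $47,500 is not the highest, so Priya loses, pays nothing, and earns zero payoff.

$0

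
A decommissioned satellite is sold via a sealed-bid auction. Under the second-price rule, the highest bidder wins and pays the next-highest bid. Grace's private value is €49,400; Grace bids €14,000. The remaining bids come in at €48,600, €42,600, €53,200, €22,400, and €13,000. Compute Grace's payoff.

Grace's payoff: €0.

Highest competing bid: €53,200.
Grace's bid €14,000 is not the highest, so Grace loses, pays nothing, and earns zero payoff.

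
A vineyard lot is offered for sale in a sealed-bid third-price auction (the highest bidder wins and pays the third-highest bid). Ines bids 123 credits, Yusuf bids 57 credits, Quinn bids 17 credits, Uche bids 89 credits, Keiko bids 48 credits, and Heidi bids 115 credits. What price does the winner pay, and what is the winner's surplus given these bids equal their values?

The winner pays 89 credits for a surplus of 34 credits.

Bids in descending order: Ines 123 credits; Heidi 115 credits; Uche 89 credits; Yusuf 57 credits; Keiko 48 credits; Quinn 17 credits.
Ines is the highest bidder, so Ines wins.
Under the third-price rule, the price is the third-highest bid: 89 credits.
Surplus = 123 credits − 89 credits = 34 credits.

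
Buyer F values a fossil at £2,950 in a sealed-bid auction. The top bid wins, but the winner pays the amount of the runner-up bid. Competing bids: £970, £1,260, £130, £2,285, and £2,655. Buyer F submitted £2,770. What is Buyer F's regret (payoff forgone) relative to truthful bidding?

Regret: £0.

The highest competing bid is £2,655.
Bidding truthfully at £2,950: Buyer F has the top bid, wins, and pays the second-highest bid £2,655. Payoff = £2,950 − £2,655 = £295.
Bidding £2,770: Buyer F has the top bid, wins, and pays the second-highest bid £2,655. Payoff = £2,950 − £2,655 = £295.
Regret = truthful payoff − actual payoff = £295 − £295 = £0.
The bid only affects whether you win, not the price — here both bids land on the same side of the top rival bid, so the deviation is payoff-neutral.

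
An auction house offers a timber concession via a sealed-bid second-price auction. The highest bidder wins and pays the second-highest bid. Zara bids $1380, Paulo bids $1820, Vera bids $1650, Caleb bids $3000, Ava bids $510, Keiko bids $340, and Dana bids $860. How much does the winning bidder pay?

$1820

Sorted high to low: Caleb $3000; Paulo $1820; Vera $1650; Zara $1380; Dana $860; Ava $510; Keiko $340.
Caleb has the highest bid, so Caleb wins.
The second-highest bid is $1820, so that is what Caleb pays.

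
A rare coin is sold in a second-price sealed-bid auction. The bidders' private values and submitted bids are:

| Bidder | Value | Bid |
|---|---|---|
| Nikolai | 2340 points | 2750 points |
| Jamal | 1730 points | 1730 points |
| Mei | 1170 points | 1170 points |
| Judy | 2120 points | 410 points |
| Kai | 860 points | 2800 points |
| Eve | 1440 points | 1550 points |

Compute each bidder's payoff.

Nikolai 0 points, Jamal 0 points, Mei 0 points, Judy 0 points, Kai -1890 points, Eve 0 points.

Sorted high to low: Kai 2800 points; Nikolai 2750 points; Jamal 1730 points; Eve 1550 points; Mei 1170 points; Judy 410 points.
Kai has the top bid and wins; the price is the second-highest bid, 2750 points.
Kai's payoff = 860 points − 2750 points = -1890 points. All other bidders lose, so their payoff is 0.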